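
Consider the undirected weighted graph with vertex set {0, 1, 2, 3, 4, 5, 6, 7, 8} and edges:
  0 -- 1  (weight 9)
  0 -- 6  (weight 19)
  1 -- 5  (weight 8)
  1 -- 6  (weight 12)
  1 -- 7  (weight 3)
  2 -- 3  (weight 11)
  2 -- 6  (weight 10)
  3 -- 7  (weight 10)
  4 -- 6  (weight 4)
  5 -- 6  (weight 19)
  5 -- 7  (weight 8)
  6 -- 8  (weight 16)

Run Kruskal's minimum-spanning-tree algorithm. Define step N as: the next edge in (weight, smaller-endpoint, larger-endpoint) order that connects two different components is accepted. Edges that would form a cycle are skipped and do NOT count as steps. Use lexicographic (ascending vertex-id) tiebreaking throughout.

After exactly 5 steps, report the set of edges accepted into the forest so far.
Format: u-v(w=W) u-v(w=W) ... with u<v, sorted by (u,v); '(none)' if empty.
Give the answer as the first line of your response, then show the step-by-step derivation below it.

0-1(w=9) 1-5(w=8) 1-7(w=3) 2-6(w=10) 4-6(w=4)

step 1: add edge 1-7 (w=3); MST = {1-7(w=3)}
step 2: add edge 4-6 (w=4); MST = {1-7(w=3) 4-6(w=4)}
step 3: add edge 1-5 (w=8); MST = {1-5(w=8) 1-7(w=3) 4-6(w=4)}
step 4: add edge 0-1 (w=9); MST = {0-1(w=9) 1-5(w=8) 1-7(w=3) 4-6(w=4)}
step 5: add edge 2-6 (w=10); MST = {0-1(w=9) 1-5(w=8) 1-7(w=3) 2-6(w=10) 4-6(w=4)}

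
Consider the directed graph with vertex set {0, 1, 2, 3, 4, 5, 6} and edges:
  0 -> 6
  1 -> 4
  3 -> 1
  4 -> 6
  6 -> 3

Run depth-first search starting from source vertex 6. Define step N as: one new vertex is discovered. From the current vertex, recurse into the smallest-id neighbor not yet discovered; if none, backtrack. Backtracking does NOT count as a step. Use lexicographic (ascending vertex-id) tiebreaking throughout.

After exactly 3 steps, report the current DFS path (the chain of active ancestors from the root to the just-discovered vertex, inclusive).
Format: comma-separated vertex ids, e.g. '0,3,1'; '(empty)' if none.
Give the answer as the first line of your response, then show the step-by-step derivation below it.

6,3,1

step 1: discover 6; path=6; order=6
step 2: discover 3; path=6>3; order=6,3
step 3: discover 1; path=6>3>1; order=6,3,1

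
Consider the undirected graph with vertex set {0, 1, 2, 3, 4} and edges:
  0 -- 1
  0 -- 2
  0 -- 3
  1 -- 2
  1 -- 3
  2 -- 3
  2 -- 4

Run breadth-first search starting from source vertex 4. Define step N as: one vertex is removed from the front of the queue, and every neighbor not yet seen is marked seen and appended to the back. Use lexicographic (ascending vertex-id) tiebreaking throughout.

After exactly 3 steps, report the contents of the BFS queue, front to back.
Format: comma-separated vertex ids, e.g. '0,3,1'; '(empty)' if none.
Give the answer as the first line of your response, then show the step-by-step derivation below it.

1,3

step 1: dequeue 4; queue=[2]; order=4
step 2: dequeue 2; queue=[0,1,3]; order=4,2
step 3: dequeue 0; queue=[1,3]; order=4,2,0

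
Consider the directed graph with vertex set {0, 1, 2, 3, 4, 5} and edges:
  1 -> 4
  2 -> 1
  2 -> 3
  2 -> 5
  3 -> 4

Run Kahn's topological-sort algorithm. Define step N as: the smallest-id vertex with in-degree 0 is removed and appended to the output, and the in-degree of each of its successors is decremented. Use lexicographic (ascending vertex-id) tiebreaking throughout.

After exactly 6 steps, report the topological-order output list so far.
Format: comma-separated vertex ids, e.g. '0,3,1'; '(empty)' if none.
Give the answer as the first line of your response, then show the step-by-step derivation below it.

0,2,1,3,4,5

step 1: output 0; order=[0]; indeg=(0,1,0,1,2,1)
step 2: output 2; order=[0,2]; indeg=(0,0,0,0,2,0)
step 3: output 1; order=[0,2,1]; indeg=(0,0,0,0,1,0)
step 4: output 3; order=[0,2,1,3]; indeg=(0,0,0,0,0,0)
step 5: output 4; order=[0,2,1,3,4]; indeg=(0,0,0,0,0,0)
step 6: output 5; order=[0,2,1,3,4,5]; indeg=(0,0,0,0,0,0)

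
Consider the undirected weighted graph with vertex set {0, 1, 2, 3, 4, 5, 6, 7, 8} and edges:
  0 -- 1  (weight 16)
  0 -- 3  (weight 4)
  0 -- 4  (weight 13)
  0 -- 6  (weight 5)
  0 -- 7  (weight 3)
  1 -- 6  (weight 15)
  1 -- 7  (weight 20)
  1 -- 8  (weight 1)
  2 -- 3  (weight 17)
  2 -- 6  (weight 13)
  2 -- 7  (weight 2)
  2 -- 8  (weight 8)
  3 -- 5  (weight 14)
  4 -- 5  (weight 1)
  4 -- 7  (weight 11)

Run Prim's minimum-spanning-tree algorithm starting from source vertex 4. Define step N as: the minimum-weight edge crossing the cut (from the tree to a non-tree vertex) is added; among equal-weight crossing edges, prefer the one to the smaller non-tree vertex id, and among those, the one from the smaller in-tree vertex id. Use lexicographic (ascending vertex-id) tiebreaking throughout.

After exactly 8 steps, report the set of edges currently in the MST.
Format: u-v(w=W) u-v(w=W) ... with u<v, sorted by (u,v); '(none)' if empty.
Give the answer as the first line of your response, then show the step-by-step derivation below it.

0-3(w=4) 0-6(w=5) 0-7(w=3) 1-8(w=1) 2-7(w=2) 2-8(w=8) 4-5(w=1) 4-7(w=11)

step 1: add edge 4-5 (w=1); MST = {4-5(w=1)}
step 2: add edge 4-7 (w=11); MST = {4-5(w=1) 4-7(w=11)}
step 3: add edge 2-7 (w=2); MST = {2-7(w=2) 4-5(w=1) 4-7(w=11)}
step 4: add edge 0-7 (w=3); MST = {0-7(w=3) 2-7(w=2) 4-5(w=1) 4-7(w=11)}
step 5: add edge 0-3 (w=4); MST = {0-3(w=4) 0-7(w=3) 2-7(w=2) 4-5(w=1) 4-7(w=11)}
step 6: add edge 0-6 (w=5); MST = {0-3(w=4) 0-6(w=5) 0-7(w=3) 2-7(w=2) 4-5(w=1) 4-7(w=11)}
step 7: add edge 2-8 (w=8); MST = {0-3(w=4) 0-6(w=5) 0-7(w=3) 2-7(w=2) 2-8(w=8) 4-5(w=1) 4-7(w=11)}
step 8: add edge 1-8 (w=1); MST = {0-3(w=4) 0-6(w=5) 0-7(w=3) 1-8(w=1) 2-7(w=2) 2-8(w=8) 4-5(w=1) 4-7(w=11)}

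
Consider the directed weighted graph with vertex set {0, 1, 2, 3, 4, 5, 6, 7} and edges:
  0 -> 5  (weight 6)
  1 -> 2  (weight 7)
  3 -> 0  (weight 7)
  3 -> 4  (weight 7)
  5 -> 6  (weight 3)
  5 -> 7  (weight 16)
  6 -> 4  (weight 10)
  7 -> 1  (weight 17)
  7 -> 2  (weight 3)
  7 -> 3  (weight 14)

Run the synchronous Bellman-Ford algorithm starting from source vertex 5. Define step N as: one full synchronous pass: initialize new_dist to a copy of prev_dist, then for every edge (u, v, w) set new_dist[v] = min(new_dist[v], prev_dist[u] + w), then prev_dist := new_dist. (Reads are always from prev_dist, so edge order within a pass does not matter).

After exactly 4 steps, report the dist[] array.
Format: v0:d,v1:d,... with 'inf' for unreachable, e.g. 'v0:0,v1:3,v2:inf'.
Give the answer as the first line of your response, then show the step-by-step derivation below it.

v0:37,v1:33,v2:19,v3:30,v4:13,v5:0,v6:3,v7:16

step 1: dist = v0:inf,v1:inf,v2:inf,v3:inf,v4:inf,v5:0,v6:3,v7:16
step 2: dist = v0:inf,v1:33,v2:19,v3:30,v4:13,v5:0,v6:3,v7:16
step 3: dist = v0:37,v1:33,v2:19,v3:30,v4:13,v5:0,v6:3,v7:16
step 4: dist = v0:37,v1:33,v2:19,v3:30,v4:13,v5:0,v6:3,v7:16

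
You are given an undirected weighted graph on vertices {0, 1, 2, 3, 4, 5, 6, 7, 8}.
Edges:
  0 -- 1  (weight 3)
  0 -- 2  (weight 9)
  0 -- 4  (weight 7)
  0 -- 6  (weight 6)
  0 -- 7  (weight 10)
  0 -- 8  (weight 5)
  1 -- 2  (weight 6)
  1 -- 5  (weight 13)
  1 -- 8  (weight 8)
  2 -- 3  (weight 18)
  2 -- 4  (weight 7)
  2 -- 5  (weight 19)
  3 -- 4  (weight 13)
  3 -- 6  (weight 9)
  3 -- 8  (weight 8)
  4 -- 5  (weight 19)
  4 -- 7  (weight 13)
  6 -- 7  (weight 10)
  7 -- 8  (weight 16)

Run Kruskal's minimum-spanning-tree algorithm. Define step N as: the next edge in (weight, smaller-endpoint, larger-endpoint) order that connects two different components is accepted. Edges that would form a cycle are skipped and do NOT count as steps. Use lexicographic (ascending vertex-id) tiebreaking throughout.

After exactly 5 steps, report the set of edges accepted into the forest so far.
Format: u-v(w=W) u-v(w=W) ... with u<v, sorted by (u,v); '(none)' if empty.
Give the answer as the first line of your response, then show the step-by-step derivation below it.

0-1(w=3) 0-4(w=7) 0-6(w=6) 0-8(w=5) 1-2(w=6)

step 1: add edge 0-1 (w=3); MST = {0-1(w=3)}
step 2: add edge 0-8 (w=5); MST = {0-1(w=3) 0-8(w=5)}
step 3: add edge 0-6 (w=6); MST = {0-1(w=3) 0-6(w=6) 0-8(w=5)}
step 4: add edge 1-2 (w=6); MST = {0-1(w=3) 0-6(w=6) 0-8(w=5) 1-2(w=6)}
step 5: add edge 0-4 (w=7); MST = {0-1(w=3) 0-4(w=7) 0-6(w=6) 0-8(w=5) 1-2(w=6)}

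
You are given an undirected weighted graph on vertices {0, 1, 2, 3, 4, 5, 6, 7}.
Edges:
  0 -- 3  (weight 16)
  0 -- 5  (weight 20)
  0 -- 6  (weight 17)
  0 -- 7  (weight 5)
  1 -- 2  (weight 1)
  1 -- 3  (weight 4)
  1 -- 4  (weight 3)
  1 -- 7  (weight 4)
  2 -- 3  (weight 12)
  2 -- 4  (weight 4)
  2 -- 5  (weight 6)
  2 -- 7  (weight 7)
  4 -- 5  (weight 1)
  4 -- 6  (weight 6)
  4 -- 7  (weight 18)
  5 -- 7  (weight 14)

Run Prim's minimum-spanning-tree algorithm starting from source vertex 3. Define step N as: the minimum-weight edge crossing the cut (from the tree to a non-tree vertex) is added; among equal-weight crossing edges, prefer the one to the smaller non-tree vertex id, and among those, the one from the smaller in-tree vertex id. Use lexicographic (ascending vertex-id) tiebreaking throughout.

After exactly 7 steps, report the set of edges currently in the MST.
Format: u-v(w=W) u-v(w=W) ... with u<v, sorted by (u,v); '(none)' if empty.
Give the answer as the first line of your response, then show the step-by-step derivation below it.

0-7(w=5) 1-2(w=1) 1-3(w=4) 1-4(w=3) 1-7(w=4) 4-5(w=1) 4-6(w=6)

step 1: add edge 1-3 (w=4); MST = {1-3(w=4)}
step 2: add edge 1-2 (w=1); MST = {1-2(w=1) 1-3(w=4)}
step 3: add edge 1-4 (w=3); MST = {1-2(w=1) 1-3(w=4) 1-4(w=3)}
step 4: add edge 4-5 (w=1); MST = {1-2(w=1) 1-3(w=4) 1-4(w=3) 4-5(w=1)}
step 5: add edge 1-7 (w=4); MST = {1-2(w=1) 1-3(w=4) 1-4(w=3) 1-7(w=4) 4-5(w=1)}
step 6: add edge 0-7 (w=5); MST = {0-7(w=5) 1-2(w=1) 1-3(w=4) 1-4(w=3) 1-7(w=4) 4-5(w=1)}
step 7: add edge 4-6 (w=6); MST = {0-7(w=5) 1-2(w=1) 1-3(w=4) 1-4(w=3) 1-7(w=4) 4-5(w=1) 4-6(w=6)}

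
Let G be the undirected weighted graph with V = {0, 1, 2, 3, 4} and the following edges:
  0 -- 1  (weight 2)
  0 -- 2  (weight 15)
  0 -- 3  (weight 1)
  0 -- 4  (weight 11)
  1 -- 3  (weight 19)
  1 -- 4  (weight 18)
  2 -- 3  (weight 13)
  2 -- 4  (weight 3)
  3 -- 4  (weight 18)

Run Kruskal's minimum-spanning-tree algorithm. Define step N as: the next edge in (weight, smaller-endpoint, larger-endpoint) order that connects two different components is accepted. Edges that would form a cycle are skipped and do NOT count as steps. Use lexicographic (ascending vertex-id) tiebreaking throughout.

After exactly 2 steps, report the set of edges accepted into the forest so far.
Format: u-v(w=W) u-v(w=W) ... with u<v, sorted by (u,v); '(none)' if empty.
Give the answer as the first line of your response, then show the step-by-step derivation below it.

0-1(w=2) 0-3(w=1)

step 1: add edge 0-3 (w=1); MST = {0-3(w=1)}
step 2: add edge 0-1 (w=2); MST = {0-1(w=2) 0-3(w=1)}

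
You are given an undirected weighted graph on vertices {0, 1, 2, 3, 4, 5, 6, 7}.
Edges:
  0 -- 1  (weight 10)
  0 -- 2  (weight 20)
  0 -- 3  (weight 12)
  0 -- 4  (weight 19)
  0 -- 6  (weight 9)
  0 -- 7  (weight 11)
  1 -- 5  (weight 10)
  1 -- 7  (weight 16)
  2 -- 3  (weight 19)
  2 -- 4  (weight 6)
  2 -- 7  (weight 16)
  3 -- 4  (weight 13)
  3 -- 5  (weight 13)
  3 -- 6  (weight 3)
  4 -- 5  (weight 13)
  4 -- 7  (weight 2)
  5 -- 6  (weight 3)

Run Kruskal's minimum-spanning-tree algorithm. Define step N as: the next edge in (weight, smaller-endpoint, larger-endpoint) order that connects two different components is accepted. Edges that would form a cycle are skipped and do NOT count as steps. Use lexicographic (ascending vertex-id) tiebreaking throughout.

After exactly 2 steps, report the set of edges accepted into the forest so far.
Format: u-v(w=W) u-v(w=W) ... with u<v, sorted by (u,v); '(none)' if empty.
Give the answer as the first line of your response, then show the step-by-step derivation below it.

3-6(w=3) 4-7(w=2)

step 1: add edge 4-7 (w=2); MST = {4-7(w=2)}
step 2: add edge 3-6 (w=3); MST = {3-6(w=3) 4-7(w=2)}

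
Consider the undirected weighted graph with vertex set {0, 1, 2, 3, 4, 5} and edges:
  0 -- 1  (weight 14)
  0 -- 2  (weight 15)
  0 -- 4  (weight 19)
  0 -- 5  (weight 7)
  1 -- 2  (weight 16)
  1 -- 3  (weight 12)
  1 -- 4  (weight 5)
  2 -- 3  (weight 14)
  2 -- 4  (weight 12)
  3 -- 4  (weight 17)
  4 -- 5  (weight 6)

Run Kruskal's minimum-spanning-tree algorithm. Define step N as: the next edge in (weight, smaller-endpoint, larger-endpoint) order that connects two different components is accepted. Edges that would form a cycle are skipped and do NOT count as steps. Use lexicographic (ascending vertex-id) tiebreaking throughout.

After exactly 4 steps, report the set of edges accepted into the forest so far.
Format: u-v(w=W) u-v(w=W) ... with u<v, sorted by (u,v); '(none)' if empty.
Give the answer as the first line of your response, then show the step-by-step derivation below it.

0-5(w=7) 1-3(w=12) 1-4(w=5) 4-5(w=6)

step 1: add edge 1-4 (w=5); MST = {1-4(w=5)}
step 2: add edge 4-5 (w=6); MST = {1-4(w=5) 4-5(w=6)}
step 3: add edge 0-5 (w=7); MST = {0-5(w=7) 1-4(w=5) 4-5(w=6)}
step 4: add edge 1-3 (w=12); MST = {0-5(w=7) 1-3(w=12) 1-4(w=5) 4-5(w=6)}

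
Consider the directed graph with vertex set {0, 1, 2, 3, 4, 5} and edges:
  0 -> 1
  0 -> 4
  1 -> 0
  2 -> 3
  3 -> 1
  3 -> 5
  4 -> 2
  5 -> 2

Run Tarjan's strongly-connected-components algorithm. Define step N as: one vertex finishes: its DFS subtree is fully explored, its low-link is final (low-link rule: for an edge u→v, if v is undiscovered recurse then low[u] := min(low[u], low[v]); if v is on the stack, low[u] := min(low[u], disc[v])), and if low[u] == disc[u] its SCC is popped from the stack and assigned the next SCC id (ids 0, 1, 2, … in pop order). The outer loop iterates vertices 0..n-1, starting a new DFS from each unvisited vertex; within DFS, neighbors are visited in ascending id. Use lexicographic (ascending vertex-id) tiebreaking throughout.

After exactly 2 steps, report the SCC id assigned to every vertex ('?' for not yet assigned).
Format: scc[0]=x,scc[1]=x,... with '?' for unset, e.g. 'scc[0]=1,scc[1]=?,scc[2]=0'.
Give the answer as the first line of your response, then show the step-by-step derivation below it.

scc[0]=?,scc[1]=?,scc[2]=?,scc[3]=?,scc[4]=?,scc[5]=?

step 1: low=(low[0]=0,low[1]=0,low[2]=?,low[3]=?,low[4]=?,low[5]=?); scc=(scc[0]=?,scc[1]=?,scc[2]=?,scc[3]=?,scc[4]=?,scc[5]=?)
step 2: low=(low[0]=0,low[1]=0,low[2]=3,low[3]=1,low[4]=2,low[5]=3); scc=(scc[0]=?,scc[1]=?,scc[2]=?,scc[3]=?,scc[4]=?,scc[5]=?)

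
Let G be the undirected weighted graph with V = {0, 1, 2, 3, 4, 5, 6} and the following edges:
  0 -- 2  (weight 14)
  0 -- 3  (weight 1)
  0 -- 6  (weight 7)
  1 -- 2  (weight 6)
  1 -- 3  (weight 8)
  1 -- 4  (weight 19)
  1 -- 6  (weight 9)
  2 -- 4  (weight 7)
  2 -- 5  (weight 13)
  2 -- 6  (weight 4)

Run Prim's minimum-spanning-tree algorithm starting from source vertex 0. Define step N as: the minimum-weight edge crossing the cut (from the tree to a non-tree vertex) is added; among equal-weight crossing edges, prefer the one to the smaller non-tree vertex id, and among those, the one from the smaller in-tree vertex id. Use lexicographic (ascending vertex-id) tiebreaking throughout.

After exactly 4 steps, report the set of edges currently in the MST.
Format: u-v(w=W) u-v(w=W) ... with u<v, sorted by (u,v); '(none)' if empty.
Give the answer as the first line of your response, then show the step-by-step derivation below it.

0-3(w=1) 0-6(w=7) 1-2(w=6) 2-6(w=4)

step 1: add edge 0-3 (w=1); MST = {0-3(w=1)}
step 2: add edge 0-6 (w=7); MST = {0-3(w=1) 0-6(w=7)}
step 3: add edge 2-6 (w=4); MST = {0-3(w=1) 0-6(w=7) 2-6(w=4)}
step 4: add edge 1-2 (w=6); MST = {0-3(w=1) 0-6(w=7) 1-2(w=6) 2-6(w=4)}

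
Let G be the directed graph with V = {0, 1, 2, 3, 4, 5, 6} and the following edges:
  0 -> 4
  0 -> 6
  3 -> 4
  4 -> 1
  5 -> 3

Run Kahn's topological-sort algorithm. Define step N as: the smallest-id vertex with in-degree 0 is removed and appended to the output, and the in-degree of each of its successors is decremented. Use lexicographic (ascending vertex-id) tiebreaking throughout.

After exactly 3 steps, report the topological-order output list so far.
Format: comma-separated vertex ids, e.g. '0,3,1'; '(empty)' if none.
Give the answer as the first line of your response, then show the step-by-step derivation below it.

0,2,5

step 1: output 0; order=[0]; indeg=(0,1,0,1,1,0,0)
step 2: output 2; order=[0,2]; indeg=(0,1,0,1,1,0,0)
step 3: output 5; order=[0,2,5]; indeg=(0,1,0,0,1,0,0)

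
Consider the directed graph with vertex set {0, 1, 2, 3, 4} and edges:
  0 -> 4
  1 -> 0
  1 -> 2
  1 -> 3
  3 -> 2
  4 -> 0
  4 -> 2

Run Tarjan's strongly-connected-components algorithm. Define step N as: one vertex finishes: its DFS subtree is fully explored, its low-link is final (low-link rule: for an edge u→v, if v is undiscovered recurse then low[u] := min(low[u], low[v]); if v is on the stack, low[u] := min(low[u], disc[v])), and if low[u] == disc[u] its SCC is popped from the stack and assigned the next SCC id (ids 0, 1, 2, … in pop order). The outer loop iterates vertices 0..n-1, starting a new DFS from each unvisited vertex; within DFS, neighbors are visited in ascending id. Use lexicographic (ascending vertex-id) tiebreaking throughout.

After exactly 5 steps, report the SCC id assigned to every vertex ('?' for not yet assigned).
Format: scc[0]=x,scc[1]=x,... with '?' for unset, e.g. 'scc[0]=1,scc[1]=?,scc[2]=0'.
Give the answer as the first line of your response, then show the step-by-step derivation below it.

scc[0]=1,scc[1]=3,scc[2]=0,scc[3]=2,scc[4]=1

step 1: low=(low[0]=0,low[1]=?,low[2]=2,low[3]=?,low[4]=0); scc=(scc[0]=?,scc[1]=?,scc[2]=0,scc[3]=?,scc[4]=?)
step 2: low=(low[0]=0,low[1]=?,low[2]=2,low[3]=?,low[4]=0); scc=(scc[0]=?,scc[1]=?,scc[2]=0,scc[3]=?,scc[4]=?)
step 3: low=(low[0]=0,low[1]=?,low[2]=2,low[3]=?,low[4]=0); scc=(scc[0]=1,scc[1]=?,scc[2]=0,scc[3]=?,scc[4]=1)
step 4: low=(low[0]=0,low[1]=3,low[2]=2,low[3]=4,low[4]=0); scc=(scc[0]=1,scc[1]=?,scc[2]=0,scc[3]=2,scc[4]=1)
step 5: low=(low[0]=0,low[1]=3,low[2]=2,low[3]=4,low[4]=0); scc=(scc[0]=1,scc[1]=3,scc[2]=0,scc[3]=2,scc[4]=1)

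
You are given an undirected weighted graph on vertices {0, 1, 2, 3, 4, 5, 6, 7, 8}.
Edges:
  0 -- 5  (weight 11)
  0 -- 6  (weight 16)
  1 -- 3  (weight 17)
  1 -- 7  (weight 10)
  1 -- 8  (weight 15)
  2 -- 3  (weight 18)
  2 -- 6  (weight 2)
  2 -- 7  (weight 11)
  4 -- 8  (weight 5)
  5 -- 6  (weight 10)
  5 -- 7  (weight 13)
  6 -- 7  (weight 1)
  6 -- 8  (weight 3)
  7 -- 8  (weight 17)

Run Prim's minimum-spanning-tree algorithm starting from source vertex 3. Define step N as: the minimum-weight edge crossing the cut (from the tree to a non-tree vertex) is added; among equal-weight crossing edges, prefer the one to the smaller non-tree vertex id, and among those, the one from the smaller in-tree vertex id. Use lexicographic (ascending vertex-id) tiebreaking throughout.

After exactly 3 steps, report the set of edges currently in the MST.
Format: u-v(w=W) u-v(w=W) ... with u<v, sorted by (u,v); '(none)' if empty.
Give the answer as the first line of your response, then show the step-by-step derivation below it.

1-3(w=17) 1-7(w=10) 6-7(w=1)

step 1: add edge 1-3 (w=17); MST = {1-3(w=17)}
step 2: add edge 1-7 (w=10); MST = {1-3(w=17) 1-7(w=10)}
step 3: add edge 6-7 (w=1); MST = {1-3(w=17) 1-7(w=10) 6-7(w=1)}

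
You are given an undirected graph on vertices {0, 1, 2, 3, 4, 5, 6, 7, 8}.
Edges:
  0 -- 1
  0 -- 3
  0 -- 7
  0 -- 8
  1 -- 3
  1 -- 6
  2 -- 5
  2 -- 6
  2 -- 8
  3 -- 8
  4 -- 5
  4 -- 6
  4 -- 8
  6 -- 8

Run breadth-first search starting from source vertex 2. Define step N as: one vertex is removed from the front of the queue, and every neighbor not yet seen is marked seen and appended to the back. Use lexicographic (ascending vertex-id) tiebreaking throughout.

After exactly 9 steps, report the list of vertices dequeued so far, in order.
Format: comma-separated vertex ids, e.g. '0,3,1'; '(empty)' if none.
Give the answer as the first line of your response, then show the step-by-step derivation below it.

2,5,6,8,4,1,0,3,7

step 1: dequeue 2; queue=[5,6,8]; order=2
step 2: dequeue 5; queue=[6,8,4]; order=2,5
step 3: dequeue 6; queue=[8,4,1]; order=2,5,6
step 4: dequeue 8; queue=[4,1,0,3]; order=2,5,6,8
step 5: dequeue 4; queue=[1,0,3]; order=2,5,6,8,4
step 6: dequeue 1; queue=[0,3]; order=2,5,6,8,4,1
step 7: dequeue 0; queue=[3,7]; order=2,5,6,8,4,1,0
step 8: dequeue 3; queue=[7]; order=2,5,6,8,4,1,0,3
step 9: dequeue 7; queue=[(empty)]; order=2,5,6,8,4,1,0,3,7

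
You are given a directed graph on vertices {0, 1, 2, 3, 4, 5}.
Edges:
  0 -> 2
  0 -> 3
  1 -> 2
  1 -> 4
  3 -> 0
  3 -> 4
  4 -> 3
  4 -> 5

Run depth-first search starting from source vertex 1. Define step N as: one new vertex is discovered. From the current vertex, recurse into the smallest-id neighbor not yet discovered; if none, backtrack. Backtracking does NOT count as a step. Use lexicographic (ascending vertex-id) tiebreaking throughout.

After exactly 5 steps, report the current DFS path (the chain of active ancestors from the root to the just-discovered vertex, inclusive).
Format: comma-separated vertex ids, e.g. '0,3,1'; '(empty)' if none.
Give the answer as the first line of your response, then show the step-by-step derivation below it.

1,4,3,0

step 1: discover 1; path=1; order=1
step 2: discover 2; path=1>2; order=1,2
step 3: discover 4; path=1>4; order=1,2,4
step 4: discover 3; path=1>4>3; order=1,2,4,3
step 5: discover 0; path=1>4>3>0; order=1,2,4,3,0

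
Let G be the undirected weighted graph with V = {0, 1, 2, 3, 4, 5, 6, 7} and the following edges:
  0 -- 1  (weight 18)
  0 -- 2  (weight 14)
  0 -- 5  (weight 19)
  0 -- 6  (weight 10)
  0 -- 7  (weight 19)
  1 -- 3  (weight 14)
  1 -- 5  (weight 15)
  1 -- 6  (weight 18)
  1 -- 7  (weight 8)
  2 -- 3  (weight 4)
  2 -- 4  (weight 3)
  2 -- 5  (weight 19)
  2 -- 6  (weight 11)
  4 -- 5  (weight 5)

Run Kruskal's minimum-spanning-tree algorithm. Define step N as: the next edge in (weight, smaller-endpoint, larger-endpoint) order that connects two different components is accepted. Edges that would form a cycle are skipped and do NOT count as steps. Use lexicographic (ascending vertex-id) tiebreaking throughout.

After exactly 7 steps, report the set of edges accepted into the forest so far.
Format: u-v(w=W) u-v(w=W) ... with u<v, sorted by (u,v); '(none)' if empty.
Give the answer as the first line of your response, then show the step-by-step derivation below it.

0-6(w=10) 1-3(w=14) 1-7(w=8) 2-3(w=4) 2-4(w=3) 2-6(w=11) 4-5(w=5)

step 1: add edge 2-4 (w=3); MST = {2-4(w=3)}
step 2: add edge 2-3 (w=4); MST = {2-3(w=4) 2-4(w=3)}
step 3: add edge 4-5 (w=5); MST = {2-3(w=4) 2-4(w=3) 4-5(w=5)}
step 4: add edge 1-7 (w=8); MST = {1-7(w=8) 2-3(w=4) 2-4(w=3) 4-5(w=5)}
step 5: add edge 0-6 (w=10); MST = {0-6(w=10) 1-7(w=8) 2-3(w=4) 2-4(w=3) 4-5(w=5)}
step 6: add edge 2-6 (w=11); MST = {0-6(w=10) 1-7(w=8) 2-3(w=4) 2-4(w=3) 2-6(w=11) 4-5(w=5)}
step 7: add edge 1-3 (w=14); MST = {0-6(w=10) 1-3(w=14) 1-7(w=8) 2-3(w=4) 2-4(w=3) 2-6(w=11) 4-5(w=5)}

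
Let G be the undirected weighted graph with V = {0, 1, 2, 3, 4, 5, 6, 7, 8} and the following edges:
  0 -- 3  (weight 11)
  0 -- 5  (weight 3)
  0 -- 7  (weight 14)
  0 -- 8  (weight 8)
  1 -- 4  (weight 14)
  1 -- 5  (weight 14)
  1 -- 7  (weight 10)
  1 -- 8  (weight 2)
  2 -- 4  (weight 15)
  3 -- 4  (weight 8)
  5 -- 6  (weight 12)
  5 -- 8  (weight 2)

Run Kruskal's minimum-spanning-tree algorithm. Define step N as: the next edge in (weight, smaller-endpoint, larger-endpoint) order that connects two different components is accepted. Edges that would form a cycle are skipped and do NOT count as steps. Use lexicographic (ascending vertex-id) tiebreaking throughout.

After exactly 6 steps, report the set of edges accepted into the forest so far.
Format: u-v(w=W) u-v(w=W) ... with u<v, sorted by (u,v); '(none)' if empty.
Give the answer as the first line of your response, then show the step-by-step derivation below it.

0-3(w=11) 0-5(w=3) 1-7(w=10) 1-8(w=2) 3-4(w=8) 5-8(w=2)

step 1: add edge 1-8 (w=2); MST = {1-8(w=2)}
step 2: add edge 5-8 (w=2); MST = {1-8(w=2) 5-8(w=2)}
step 3: add edge 0-5 (w=3); MST = {0-5(w=3) 1-8(w=2) 5-8(w=2)}
step 4: add edge 3-4 (w=8); MST = {0-5(w=3) 1-8(w=2) 3-4(w=8) 5-8(w=2)}
step 5: add edge 1-7 (w=10); MST = {0-5(w=3) 1-7(w=10) 1-8(w=2) 3-4(w=8) 5-8(w=2)}
step 6: add edge 0-3 (w=11); MST = {0-3(w=11) 0-5(w=3) 1-7(w=10) 1-8(w=2) 3-4(w=8) 5-8(w=2)}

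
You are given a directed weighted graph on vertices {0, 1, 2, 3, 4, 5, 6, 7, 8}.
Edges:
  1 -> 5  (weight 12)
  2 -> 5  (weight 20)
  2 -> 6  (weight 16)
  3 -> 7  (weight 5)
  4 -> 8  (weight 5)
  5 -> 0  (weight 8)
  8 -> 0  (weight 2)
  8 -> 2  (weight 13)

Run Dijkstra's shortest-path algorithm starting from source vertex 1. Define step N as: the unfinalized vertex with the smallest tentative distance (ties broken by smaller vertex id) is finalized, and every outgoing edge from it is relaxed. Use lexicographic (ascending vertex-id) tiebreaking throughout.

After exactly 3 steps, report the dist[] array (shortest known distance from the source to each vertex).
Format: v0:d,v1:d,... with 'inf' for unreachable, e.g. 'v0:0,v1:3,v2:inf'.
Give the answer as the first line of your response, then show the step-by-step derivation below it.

v0:20,v1:0,v2:inf,v3:inf,v4:inf,v5:12,v6:inf,v7:inf,v8:inf

step 1: dist = v0:inf,v1:0,v2:inf,v3:inf,v4:inf,v5:12,v6:inf,v7:inf,v8:inf
step 2: dist = v0:20,v1:0,v2:inf,v3:inf,v4:inf,v5:12,v6:inf,v7:inf,v8:inf
step 3: dist = v0:20,v1:0,v2:inf,v3:inf,v4:inf,v5:12,v6:inf,v7:inf,v8:inf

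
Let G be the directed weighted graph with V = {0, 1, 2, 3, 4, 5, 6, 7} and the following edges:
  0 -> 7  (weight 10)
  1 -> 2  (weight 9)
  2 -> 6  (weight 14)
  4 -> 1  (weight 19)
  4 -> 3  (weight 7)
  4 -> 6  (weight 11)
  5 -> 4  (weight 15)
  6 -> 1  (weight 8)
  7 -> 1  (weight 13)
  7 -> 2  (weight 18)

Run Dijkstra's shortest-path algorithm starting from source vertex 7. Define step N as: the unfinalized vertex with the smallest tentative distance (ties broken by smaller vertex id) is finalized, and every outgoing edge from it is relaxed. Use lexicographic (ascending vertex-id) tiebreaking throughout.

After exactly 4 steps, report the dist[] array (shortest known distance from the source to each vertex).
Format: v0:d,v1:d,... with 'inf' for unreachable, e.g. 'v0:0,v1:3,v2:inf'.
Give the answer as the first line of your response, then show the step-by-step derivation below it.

v0:inf,v1:13,v2:18,v3:inf,v4:inf,v5:inf,v6:32,v7:0

step 1: dist = v0:inf,v1:13,v2:18,v3:inf,v4:inf,v5:inf,v6:inf,v7:0
step 2: dist = v0:inf,v1:13,v2:18,v3:inf,v4:inf,v5:inf,v6:inf,v7:0
step 3: dist = v0:inf,v1:13,v2:18,v3:inf,v4:inf,v5:inf,v6:32,v7:0
step 4: dist = v0:inf,v1:13,v2:18,v3:inf,v4:inf,v5:inf,v6:32,v7:0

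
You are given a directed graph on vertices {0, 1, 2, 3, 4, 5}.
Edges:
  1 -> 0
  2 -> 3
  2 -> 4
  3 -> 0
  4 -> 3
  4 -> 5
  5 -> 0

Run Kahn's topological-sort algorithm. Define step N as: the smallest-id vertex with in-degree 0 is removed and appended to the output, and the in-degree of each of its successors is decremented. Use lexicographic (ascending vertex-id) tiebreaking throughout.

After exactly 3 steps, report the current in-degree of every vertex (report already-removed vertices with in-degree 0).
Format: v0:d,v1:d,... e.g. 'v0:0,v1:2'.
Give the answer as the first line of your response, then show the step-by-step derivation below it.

v0:2,v1:0,v2:0,v3:0,v4:0,v5:0

step 1: output 1; order=[1]; indeg=(2,0,0,2,1,1)
step 2: output 2; order=[1,2]; indeg=(2,0,0,1,0,1)
step 3: output 4; order=[1,2,4]; indeg=(2,0,0,0,0,0)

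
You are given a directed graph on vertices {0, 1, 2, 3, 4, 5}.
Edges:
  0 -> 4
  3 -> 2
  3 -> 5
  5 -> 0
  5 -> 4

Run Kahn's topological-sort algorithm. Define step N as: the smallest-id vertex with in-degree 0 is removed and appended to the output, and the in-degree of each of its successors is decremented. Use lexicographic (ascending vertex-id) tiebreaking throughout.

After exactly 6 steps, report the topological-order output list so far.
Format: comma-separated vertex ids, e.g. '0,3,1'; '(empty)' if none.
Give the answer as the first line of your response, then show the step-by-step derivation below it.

1,3,2,5,0,4

step 1: output 1; order=[1]; indeg=(1,0,1,0,2,1)
step 2: output 3; order=[1,3]; indeg=(1,0,0,0,2,0)
step 3: output 2; order=[1,3,2]; indeg=(1,0,0,0,2,0)
step 4: output 5; order=[1,3,2,5]; indeg=(0,0,0,0,1,0)
step 5: output 0; order=[1,3,2,5,0]; indeg=(0,0,0,0,0,0)
step 6: output 4; order=[1,3,2,5,0,4]; indeg=(0,0,0,0,0,0)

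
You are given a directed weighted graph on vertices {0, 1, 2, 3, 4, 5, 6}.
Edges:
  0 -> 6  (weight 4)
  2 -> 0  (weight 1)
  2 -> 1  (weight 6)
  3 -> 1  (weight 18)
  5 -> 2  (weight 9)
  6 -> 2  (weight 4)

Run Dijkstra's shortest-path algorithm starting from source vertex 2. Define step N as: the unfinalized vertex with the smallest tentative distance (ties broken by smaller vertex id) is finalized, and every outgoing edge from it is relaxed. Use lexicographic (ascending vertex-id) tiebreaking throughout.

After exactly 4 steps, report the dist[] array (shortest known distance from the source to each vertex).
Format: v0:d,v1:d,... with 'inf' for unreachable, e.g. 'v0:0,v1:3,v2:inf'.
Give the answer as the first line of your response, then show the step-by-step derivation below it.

v0:1,v1:6,v2:0,v3:inf,v4:inf,v5:inf,v6:5

step 1: dist = v0:1,v1:6,v2:0,v3:inf,v4:inf,v5:inf,v6:inf
step 2: dist = v0:1,v1:6,v2:0,v3:inf,v4:inf,v5:inf,v6:5
step 3: dist = v0:1,v1:6,v2:0,v3:inf,v4:inf,v5:inf,v6:5
step 4: dist = v0:1,v1:6,v2:0,v3:inf,v4:inf,v5:inf,v6:5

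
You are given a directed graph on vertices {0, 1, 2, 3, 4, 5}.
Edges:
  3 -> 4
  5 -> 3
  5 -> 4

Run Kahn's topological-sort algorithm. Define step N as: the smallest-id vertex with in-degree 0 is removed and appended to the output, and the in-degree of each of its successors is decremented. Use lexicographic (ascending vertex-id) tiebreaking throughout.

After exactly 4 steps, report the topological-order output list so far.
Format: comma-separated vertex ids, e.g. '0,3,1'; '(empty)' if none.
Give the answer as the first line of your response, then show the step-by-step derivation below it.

0,1,2,5

step 1: output 0; order=[0]; indeg=(0,0,0,1,2,0)
step 2: output 1; order=[0,1]; indeg=(0,0,0,1,2,0)
step 3: output 2; order=[0,1,2]; indeg=(0,0,0,1,2,0)
step 4: output 5; order=[0,1,2,5]; indeg=(0,0,0,0,1,0)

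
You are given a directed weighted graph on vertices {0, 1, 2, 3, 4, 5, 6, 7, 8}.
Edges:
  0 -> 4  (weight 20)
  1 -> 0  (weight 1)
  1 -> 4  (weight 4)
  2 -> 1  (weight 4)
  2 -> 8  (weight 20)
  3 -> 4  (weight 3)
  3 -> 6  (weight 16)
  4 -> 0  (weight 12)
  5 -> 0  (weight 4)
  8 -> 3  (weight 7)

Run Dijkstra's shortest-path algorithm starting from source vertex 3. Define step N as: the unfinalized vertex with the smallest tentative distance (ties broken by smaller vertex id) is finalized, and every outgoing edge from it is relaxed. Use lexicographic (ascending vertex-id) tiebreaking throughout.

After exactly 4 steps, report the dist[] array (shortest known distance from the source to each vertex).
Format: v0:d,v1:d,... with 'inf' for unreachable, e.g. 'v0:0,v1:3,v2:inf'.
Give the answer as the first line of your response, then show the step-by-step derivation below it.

v0:15,v1:inf,v2:inf,v3:0,v4:3,v5:inf,v6:16,v7:inf,v8:inf

step 1: dist = v0:inf,v1:inf,v2:inf,v3:0,v4:3,v5:inf,v6:16,v7:inf,v8:inf
step 2: dist = v0:15,v1:inf,v2:inf,v3:0,v4:3,v5:inf,v6:16,v7:inf,v8:inf
step 3: dist = v0:15,v1:inf,v2:inf,v3:0,v4:3,v5:inf,v6:16,v7:inf,v8:inf
step 4: dist = v0:15,v1:inf,v2:inf,v3:0,v4:3,v5:inf,v6:16,v7:inf,v8:inf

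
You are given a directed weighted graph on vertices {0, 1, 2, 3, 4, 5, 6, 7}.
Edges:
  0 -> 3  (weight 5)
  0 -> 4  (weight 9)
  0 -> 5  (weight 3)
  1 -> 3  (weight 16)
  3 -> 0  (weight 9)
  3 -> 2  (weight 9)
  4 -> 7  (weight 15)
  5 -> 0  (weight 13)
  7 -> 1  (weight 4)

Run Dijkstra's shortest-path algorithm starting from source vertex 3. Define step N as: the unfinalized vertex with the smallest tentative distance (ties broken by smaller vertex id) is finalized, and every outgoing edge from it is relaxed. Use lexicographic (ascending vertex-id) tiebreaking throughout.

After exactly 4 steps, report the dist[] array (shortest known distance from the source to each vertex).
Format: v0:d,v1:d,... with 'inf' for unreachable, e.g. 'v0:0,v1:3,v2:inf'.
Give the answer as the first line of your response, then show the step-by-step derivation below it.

v0:9,v1:inf,v2:9,v3:0,v4:18,v5:12,v6:inf,v7:inf

step 1: dist = v0:9,v1:inf,v2:9,v3:0,v4:inf,v5:inf,v6:inf,v7:inf
step 2: dist = v0:9,v1:inf,v2:9,v3:0,v4:18,v5:12,v6:inf,v7:inf
step 3: dist = v0:9,v1:inf,v2:9,v3:0,v4:18,v5:12,v6:inf,v7:inf
step 4: dist = v0:9,v1:inf,v2:9,v3:0,v4:18,v5:12,v6:inf,v7:inf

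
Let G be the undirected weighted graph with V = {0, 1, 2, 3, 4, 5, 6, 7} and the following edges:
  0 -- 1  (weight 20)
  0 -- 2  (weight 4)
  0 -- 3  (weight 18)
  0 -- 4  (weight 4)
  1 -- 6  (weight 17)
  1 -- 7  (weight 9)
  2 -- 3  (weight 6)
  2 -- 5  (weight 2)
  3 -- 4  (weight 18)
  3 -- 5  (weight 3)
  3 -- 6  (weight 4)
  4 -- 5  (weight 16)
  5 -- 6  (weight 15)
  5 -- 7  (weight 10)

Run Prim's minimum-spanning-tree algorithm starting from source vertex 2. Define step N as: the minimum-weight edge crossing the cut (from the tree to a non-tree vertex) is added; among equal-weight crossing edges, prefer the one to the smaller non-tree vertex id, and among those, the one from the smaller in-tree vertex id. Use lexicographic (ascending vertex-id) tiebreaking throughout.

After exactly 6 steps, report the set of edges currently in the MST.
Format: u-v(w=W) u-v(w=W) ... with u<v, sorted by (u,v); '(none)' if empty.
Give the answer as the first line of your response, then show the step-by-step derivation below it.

0-2(w=4) 0-4(w=4) 2-5(w=2) 3-5(w=3) 3-6(w=4) 5-7(w=10)

step 1: add edge 2-5 (w=2); MST = {2-5(w=2)}
step 2: add edge 3-5 (w=3); MST = {2-5(w=2) 3-5(w=3)}
step 3: add edge 0-2 (w=4); MST = {0-2(w=4) 2-5(w=2) 3-5(w=3)}
step 4: add edge 0-4 (w=4); MST = {0-2(w=4) 0-4(w=4) 2-5(w=2) 3-5(w=3)}
step 5: add edge 3-6 (w=4); MST = {0-2(w=4) 0-4(w=4) 2-5(w=2) 3-5(w=3) 3-6(w=4)}
step 6: add edge 5-7 (w=10); MST = {0-2(w=4) 0-4(w=4) 2-5(w=2) 3-5(w=3) 3-6(w=4) 5-7(w=10)}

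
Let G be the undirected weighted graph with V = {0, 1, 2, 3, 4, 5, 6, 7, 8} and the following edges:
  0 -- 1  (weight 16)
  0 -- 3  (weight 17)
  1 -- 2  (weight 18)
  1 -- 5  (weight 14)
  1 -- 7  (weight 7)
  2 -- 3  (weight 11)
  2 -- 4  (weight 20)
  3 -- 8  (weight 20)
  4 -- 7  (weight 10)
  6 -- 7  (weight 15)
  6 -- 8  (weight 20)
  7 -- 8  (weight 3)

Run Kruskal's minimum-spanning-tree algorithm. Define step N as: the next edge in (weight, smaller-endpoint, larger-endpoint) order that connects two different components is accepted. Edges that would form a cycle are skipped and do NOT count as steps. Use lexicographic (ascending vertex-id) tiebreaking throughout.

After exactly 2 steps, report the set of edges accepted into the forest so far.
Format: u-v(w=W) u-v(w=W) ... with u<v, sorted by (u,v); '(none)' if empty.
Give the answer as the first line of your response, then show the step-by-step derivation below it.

1-7(w=7) 7-8(w=3)

step 1: add edge 7-8 (w=3); MST = {7-8(w=3)}
step 2: add edge 1-7 (w=7); MST = {1-7(w=7) 7-8(w=3)}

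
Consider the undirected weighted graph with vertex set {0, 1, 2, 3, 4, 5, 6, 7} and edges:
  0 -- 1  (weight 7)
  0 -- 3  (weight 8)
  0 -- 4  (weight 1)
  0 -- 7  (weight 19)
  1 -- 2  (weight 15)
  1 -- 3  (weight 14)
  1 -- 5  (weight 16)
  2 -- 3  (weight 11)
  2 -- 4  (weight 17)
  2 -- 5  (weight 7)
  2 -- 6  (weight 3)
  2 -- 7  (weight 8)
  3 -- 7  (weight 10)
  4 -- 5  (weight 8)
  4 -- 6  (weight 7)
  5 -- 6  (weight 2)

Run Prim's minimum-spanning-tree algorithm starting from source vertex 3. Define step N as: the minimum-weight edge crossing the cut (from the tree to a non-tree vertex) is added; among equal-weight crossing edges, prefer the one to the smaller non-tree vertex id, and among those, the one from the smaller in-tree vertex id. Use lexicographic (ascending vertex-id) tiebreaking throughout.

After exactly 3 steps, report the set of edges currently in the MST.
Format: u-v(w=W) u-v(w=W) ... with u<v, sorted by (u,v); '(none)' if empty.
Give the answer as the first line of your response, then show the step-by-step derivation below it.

0-1(w=7) 0-3(w=8) 0-4(w=1)

step 1: add edge 0-3 (w=8); MST = {0-3(w=8)}
step 2: add edge 0-4 (w=1); MST = {0-3(w=8) 0-4(w=1)}
step 3: add edge 0-1 (w=7); MST = {0-1(w=7) 0-3(w=8) 0-4(w=1)}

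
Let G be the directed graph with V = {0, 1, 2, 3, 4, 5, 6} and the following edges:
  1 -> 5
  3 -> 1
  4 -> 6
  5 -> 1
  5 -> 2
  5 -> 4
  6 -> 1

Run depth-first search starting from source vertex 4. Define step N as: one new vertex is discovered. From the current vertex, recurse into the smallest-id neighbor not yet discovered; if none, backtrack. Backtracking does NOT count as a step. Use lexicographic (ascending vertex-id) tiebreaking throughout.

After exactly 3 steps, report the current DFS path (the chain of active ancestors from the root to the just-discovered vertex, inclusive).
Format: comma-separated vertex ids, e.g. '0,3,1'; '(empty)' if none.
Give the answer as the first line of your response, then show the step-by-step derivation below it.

4,6,1

step 1: discover 4; path=4; order=4
step 2: discover 6; path=4>6; order=4,6
step 3: discover 1; path=4>6>1; order=4,6,1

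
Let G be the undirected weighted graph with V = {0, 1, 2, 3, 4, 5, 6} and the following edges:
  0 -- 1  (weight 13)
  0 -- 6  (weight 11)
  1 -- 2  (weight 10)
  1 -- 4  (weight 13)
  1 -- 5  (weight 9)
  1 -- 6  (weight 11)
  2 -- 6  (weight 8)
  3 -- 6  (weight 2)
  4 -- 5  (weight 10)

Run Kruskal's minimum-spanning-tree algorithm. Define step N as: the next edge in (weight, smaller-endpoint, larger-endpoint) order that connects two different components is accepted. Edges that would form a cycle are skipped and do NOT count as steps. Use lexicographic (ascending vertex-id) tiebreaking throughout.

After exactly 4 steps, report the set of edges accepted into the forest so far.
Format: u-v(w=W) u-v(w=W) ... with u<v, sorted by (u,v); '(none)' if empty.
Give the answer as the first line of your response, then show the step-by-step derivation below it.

1-2(w=10) 1-5(w=9) 2-6(w=8) 3-6(w=2)

step 1: add edge 3-6 (w=2); MST = {3-6(w=2)}
step 2: add edge 2-6 (w=8); MST = {2-6(w=8) 3-6(w=2)}
step 3: add edge 1-5 (w=9); MST = {1-5(w=9) 2-6(w=8) 3-6(w=2)}
step 4: add edge 1-2 (w=10); MST = {1-2(w=10) 1-5(w=9) 2-6(w=8) 3-6(w=2)}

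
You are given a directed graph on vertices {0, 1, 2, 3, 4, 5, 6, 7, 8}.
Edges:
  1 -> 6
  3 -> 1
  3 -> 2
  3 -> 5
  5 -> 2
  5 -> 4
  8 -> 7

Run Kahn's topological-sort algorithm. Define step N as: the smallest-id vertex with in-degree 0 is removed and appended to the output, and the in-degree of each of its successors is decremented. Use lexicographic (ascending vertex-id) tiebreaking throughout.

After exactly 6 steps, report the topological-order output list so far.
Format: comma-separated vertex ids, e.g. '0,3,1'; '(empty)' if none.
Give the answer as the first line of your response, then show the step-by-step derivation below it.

0,3,1,5,2,4

step 1: output 0; order=[0]; indeg=(0,1,2,0,1,1,1,1,0)
step 2: output 3; order=[0,3]; indeg=(0,0,1,0,1,0,1,1,0)
step 3: output 1; order=[0,3,1]; indeg=(0,0,1,0,1,0,0,1,0)
step 4: output 5; order=[0,3,1,5]; indeg=(0,0,0,0,0,0,0,1,0)
step 5: output 2; order=[0,3,1,5,2]; indeg=(0,0,0,0,0,0,0,1,0)
step 6: output 4; order=[0,3,1,5,2,4]; indeg=(0,0,0,0,0,0,0,1,0)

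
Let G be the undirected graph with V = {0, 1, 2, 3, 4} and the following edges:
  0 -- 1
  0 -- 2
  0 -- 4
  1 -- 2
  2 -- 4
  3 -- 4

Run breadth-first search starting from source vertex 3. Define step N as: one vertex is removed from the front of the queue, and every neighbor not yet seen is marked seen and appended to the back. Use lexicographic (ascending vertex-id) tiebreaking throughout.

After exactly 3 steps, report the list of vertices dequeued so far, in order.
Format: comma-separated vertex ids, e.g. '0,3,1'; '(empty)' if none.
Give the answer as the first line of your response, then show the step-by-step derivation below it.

3,4,0

step 1: dequeue 3; queue=[4]; order=3
step 2: dequeue 4; queue=[0,2]; order=3,4
step 3: dequeue 0; queue=[2,1]; order=3,4,0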